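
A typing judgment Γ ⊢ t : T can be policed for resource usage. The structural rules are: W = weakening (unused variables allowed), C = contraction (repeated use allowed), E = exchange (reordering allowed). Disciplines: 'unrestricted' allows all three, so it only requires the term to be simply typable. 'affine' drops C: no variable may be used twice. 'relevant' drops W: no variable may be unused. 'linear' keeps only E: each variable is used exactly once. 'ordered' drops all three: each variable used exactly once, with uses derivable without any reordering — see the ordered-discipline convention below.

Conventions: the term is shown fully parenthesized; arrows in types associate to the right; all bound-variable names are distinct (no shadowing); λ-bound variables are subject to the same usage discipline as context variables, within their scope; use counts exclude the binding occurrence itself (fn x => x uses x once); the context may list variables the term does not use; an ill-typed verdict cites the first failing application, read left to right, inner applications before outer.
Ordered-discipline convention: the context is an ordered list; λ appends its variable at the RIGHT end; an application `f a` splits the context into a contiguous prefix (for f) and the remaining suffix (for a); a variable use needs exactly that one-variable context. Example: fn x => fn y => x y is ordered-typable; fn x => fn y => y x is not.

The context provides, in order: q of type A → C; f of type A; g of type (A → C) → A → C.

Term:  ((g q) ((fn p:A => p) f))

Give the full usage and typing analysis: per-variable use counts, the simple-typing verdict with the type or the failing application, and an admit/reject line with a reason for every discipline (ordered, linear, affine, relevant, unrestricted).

use counts: q: 1; f: 1; g: 1; p (bound): 1
use order (left to right): g, q, p, f
typing: the term checks, with type C
ordered: ✗, needs exchange: uses follow g, q, p, f
linear: ✓, exactly-once usage across q, f, g, p
affine: ✓, no duplicate uses among q, f, g, p
relevant: ✓, q, f, g, p: all used, weakening unneeded
unrestricted: ✓, well-typed at C; no restrictions here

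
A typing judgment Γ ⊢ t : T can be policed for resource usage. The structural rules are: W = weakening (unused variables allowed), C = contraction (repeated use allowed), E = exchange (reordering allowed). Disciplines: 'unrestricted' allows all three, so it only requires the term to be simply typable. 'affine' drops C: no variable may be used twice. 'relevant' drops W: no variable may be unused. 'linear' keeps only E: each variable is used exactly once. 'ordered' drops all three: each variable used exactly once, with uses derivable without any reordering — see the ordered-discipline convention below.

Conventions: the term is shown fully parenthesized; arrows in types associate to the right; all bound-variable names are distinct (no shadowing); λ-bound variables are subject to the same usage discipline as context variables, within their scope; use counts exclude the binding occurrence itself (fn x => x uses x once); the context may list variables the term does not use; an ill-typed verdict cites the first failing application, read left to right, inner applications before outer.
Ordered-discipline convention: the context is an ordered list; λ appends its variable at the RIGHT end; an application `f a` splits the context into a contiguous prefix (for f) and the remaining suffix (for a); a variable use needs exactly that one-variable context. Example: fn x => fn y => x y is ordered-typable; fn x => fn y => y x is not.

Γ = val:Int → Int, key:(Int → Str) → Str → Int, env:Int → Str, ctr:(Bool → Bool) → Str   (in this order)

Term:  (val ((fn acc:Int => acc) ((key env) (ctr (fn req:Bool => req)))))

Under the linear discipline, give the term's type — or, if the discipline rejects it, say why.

term : Int
variable uses: val: 1×; key: 1×; env: 1×; ctr: 1×; acc (bound): 1×; req (bound): 1×
order of uses: val, acc, key, env, ctr, req
typing: well-typed — term : Int
across the five disciplines: ordered ✓; linear ✓; affine ✓; relevant ✓; unrestricted ✓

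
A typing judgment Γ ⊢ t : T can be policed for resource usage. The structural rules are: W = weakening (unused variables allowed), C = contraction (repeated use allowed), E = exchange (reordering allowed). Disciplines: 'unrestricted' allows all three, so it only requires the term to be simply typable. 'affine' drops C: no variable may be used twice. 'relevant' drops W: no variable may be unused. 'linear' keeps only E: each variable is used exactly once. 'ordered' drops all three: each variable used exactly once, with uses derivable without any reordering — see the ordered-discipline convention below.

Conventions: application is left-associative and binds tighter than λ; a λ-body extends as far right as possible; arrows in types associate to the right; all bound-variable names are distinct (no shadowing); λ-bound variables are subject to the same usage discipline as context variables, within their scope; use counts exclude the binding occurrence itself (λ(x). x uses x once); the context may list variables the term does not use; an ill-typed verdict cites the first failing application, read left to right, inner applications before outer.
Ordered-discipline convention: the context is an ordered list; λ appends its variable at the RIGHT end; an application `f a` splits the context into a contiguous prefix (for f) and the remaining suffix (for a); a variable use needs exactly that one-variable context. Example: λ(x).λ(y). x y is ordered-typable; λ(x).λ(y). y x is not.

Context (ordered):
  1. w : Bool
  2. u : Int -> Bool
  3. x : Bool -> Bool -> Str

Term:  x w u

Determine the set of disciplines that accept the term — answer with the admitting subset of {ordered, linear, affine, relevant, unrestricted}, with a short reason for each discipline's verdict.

admitted by: none
counts: w=1; u=1; x=1
left-to-right use order: x, w, u
typing: ill-typed: a function awaiting Bool gets Int -> Bool
ordered: ✗ — not simply typable
linear: ✗ — fails simple typing
affine: ✗ — a type mismatch blocks all five
relevant: ✗ — the type mismatch rejects it
unrestricted: ✗ — not simply typable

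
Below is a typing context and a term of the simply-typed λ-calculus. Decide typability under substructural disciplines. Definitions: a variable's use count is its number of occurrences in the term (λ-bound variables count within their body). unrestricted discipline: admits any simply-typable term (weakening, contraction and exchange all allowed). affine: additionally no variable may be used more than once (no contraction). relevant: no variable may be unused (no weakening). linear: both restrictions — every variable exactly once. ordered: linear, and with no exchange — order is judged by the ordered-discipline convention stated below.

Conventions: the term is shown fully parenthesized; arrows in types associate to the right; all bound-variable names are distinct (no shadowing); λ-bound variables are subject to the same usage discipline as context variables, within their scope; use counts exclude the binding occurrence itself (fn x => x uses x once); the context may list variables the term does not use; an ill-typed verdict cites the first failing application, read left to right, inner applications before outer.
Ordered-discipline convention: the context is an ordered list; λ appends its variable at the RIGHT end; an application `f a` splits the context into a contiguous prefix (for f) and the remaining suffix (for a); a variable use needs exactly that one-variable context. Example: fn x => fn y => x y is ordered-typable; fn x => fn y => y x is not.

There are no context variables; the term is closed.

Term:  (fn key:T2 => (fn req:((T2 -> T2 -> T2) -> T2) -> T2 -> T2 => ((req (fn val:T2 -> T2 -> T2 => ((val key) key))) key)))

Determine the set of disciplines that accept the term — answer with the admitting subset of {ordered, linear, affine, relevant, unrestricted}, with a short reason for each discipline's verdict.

accepted by: relevant, unrestricted
use counts: key (bound)=3, req (bound)=1, val (bound)=1
use order (left to right): req, val, key, key, key
typing: well-typed at T2 -> (((T2 -> T2 -> T2) -> T2) -> T2 -> T2) -> T2
ordered: ✗ — uses contraction: key ×3
linear: ✗ — uses contraction: key ×3
affine: ✗ — uses contraction: key ×3
relevant: ✓ — none of key, req, val goes unused
unrestricted: ✓ — type-checks (T2 -> (((T2 -> T2 -> T2) -> T2) -> T2 -> T2) -> T2) and nothing is barred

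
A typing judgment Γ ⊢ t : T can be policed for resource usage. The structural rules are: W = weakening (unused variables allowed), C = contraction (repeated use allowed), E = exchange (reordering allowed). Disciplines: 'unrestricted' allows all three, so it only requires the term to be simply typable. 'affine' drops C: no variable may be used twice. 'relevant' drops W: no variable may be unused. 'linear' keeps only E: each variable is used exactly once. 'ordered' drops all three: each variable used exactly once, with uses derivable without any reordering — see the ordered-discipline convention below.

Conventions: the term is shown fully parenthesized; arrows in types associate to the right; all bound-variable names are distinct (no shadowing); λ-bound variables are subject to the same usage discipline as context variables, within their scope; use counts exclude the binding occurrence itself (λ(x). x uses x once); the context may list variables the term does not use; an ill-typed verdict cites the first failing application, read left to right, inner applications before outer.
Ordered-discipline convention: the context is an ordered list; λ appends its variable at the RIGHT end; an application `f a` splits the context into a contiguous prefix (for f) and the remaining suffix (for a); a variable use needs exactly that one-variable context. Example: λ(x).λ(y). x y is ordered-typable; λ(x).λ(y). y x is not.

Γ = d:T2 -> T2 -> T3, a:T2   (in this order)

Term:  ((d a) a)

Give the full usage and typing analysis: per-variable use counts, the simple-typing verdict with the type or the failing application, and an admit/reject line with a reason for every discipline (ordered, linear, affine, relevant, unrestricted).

variable uses: d=1, a=2
use order (left to right): d, a, a
typing: the term checks, with type T3
ordered: ✗, repeated use of a ×2
linear: ✗, repeated use of a ×2
affine: ✗, repeated use of a ×2
relevant: ✓, d, a: all used, weakening unneeded
unrestricted: ✓, well-typed at T3; no restrictions here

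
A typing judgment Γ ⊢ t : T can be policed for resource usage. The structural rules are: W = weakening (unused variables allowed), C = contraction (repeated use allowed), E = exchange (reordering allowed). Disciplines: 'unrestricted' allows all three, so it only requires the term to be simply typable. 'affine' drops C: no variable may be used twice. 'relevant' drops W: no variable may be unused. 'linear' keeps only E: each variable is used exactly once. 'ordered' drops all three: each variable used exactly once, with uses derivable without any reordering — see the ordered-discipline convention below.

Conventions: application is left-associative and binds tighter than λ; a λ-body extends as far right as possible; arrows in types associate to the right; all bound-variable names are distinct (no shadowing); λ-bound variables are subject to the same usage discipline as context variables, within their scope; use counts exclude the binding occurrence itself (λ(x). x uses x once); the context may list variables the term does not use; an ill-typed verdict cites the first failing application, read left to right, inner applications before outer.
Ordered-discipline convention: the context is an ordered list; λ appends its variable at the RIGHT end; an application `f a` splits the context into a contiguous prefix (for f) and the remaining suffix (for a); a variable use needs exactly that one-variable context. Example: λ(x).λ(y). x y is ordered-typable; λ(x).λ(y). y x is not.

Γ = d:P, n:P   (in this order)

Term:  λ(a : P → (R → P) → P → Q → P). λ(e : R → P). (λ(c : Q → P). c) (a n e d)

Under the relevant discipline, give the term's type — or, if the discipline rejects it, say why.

term : (P → (R → P) → P → Q → P) → (R → P) → Q → P
usage: d: 1×; n: 1×; a (bound): 1×; e (bound): 1×; c (bound): 1×
use order (left to right): c, a, n, e, d
typing: ✓ — (P → (R → P) → P → Q → P) → (R → P) → Q → P
across the five disciplines: ordered ✗ | linear ✓ | affine ✓ | relevant ✓ | unrestricted ✓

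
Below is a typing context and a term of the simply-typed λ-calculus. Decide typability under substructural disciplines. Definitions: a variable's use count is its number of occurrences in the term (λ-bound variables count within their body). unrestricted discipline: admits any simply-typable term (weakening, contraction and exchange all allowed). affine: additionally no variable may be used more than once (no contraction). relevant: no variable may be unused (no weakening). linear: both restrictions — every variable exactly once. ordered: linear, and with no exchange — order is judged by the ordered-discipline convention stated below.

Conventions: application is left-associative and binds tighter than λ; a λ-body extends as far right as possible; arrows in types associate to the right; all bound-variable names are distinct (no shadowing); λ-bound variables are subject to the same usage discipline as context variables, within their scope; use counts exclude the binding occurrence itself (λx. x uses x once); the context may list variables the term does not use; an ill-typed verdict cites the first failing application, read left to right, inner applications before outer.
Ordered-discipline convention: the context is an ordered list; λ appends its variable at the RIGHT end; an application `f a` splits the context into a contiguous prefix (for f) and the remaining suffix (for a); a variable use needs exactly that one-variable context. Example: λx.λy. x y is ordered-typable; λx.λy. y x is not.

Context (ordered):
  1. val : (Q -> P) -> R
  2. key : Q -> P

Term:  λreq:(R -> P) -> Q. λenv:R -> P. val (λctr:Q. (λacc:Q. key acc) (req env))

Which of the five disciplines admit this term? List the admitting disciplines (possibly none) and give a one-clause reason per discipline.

accepted by: affine, unrestricted
usage: val=1; key=1; req (bound)=1; env (bound)=1; ctr (bound)=0; acc (bound)=1
order of uses: val, key, acc, req, env
typing: the term checks, with type ((R -> P) -> Q) -> (R -> P) -> R
ordered: ✗ — needs weakening: ctr unused
linear: ✗ — needs weakening: ctr unused
affine: ✓ — val, key, req, env, ctr, acc: no repeats, contraction unneeded
relevant: ✗ — needs weakening: ctr unused
unrestricted: ✓ — typability at ((R -> P) -> Q) -> (R -> P) -> R is all that's needed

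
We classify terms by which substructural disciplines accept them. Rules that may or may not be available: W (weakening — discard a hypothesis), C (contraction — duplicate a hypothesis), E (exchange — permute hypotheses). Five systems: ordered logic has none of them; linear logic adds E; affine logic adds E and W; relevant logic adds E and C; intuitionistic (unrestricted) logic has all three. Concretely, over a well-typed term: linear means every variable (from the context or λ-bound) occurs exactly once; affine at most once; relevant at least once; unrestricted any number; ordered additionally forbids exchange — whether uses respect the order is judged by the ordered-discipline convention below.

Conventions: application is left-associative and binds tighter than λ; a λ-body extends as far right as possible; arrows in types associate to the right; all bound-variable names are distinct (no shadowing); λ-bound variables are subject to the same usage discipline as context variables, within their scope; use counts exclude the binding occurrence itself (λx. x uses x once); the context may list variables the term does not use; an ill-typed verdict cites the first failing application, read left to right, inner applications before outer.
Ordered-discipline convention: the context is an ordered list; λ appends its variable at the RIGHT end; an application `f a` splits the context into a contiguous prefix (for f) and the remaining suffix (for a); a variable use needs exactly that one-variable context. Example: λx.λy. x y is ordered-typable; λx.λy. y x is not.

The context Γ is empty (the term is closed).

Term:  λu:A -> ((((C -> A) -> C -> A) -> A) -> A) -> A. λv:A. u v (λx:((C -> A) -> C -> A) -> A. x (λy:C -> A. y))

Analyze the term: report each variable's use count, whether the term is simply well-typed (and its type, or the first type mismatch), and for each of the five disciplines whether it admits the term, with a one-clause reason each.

use counts: u (λ-bound) ×1, v (λ-bound) ×1, x (λ-bound) ×1, y (λ-bound) ×1
uses in reading order: u, v, x, y
typing: the term checks, with type (A -> ((((C -> A) -> C -> A) -> A) -> A) -> A) -> A -> A
ordered: ✓, u, v, x, y once each; derivable with no W/C/E
linear: ✓, exactly-once usage across u, v, x, y
affine: ✓, u, v, x, y: no repeats, contraction unneeded
relevant: ✓, u, v, x, y: all used, weakening unneeded
unrestricted: ✓, type-checks ((A -> ((((C -> A) -> C -> A) -> A) -> A) -> A) -> A -> A) and nothing is barred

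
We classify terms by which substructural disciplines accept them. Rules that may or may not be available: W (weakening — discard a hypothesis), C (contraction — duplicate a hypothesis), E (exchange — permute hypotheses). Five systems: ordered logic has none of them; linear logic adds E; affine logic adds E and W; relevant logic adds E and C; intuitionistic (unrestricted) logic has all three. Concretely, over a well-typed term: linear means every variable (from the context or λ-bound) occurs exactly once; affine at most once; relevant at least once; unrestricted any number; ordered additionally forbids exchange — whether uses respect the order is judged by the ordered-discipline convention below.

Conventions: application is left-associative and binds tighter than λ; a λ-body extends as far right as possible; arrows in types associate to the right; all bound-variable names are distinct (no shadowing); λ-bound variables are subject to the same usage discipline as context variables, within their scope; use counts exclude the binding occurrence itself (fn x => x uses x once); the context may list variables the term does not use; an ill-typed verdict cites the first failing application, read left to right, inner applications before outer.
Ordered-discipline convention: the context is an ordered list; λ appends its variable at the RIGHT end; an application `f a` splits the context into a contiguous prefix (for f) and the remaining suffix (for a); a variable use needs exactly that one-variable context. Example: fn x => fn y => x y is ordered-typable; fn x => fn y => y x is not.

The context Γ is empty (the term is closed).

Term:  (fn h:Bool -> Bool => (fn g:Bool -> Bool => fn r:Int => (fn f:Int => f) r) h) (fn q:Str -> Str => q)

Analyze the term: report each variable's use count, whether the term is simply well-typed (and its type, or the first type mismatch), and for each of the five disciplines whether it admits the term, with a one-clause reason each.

variable uses: h [bound] ×1, g [bound] ×0, r [bound] ×1, f [bound] ×1, q [bound] ×1
left-to-right use order: f, r, h, q
typing: ill-typed: argument of type (Str -> Str) -> Str -> Str where Bool -> Bool is required
ordered ✗ (the type mismatch rejects it)
linear ✗ (not simply typable)
affine ✗ (fails simple typing)
relevant ✗ (a type mismatch blocks all five)
unrestricted ✗ (the type mismatch rejects it)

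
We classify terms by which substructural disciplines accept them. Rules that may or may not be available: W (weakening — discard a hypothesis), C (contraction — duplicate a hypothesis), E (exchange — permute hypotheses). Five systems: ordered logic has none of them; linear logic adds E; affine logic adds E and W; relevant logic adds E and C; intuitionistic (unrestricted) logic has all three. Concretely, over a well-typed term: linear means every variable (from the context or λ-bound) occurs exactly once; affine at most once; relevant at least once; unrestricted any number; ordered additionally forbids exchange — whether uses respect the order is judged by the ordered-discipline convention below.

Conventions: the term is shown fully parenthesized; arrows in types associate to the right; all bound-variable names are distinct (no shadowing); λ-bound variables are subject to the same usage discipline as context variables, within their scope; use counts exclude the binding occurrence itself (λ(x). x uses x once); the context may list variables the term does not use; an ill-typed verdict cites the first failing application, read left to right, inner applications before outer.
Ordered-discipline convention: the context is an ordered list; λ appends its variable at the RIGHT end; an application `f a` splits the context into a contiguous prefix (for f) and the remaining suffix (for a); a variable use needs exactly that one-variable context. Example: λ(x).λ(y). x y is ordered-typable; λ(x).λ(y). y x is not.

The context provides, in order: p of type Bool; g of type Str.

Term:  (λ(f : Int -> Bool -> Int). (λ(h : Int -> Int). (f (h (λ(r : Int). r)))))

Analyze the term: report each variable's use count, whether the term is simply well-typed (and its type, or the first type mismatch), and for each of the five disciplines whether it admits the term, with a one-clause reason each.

usage: p: 0; g: 0; f (λ-bound): 1; h (λ-bound): 1; r (λ-bound): 1
uses in reading order: f, h, r
typing: ill-typed: an argument Int -> Int mismatches the expected Int
ordered: ✗, not simply typable
linear: ✗, fails simple typing
affine: ✗, a type mismatch blocks all five
relevant: ✗, the type mismatch rejects it
unrestricted: ✗, not simply typable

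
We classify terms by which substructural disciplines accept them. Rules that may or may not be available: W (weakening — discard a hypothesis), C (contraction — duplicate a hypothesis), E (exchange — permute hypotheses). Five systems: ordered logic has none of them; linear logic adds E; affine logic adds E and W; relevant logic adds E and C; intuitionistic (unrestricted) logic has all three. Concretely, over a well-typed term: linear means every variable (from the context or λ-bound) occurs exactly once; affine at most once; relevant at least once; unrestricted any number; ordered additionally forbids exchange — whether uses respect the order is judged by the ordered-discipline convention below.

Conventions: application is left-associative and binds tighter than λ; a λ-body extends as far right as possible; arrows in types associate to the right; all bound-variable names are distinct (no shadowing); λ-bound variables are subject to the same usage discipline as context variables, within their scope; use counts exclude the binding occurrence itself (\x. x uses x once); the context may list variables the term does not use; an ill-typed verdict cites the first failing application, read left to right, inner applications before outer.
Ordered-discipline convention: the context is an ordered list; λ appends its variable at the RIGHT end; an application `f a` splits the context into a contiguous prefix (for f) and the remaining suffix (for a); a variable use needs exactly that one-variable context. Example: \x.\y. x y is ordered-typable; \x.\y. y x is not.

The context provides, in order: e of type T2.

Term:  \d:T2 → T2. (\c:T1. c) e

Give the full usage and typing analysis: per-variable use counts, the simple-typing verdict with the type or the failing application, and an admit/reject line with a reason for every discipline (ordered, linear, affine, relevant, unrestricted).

usage: e ×1; d (bound) ×0; c (bound) ×1
order of uses: c, e
typing: ill-typed: an argument T2 mismatches the expected T1
ordered: ✗, fails simple typing
linear: ✗, a type mismatch blocks all five
affine: ✗, the type mismatch rejects it
relevant: ✗, not simply typable
unrestricted: ✗, fails simple typing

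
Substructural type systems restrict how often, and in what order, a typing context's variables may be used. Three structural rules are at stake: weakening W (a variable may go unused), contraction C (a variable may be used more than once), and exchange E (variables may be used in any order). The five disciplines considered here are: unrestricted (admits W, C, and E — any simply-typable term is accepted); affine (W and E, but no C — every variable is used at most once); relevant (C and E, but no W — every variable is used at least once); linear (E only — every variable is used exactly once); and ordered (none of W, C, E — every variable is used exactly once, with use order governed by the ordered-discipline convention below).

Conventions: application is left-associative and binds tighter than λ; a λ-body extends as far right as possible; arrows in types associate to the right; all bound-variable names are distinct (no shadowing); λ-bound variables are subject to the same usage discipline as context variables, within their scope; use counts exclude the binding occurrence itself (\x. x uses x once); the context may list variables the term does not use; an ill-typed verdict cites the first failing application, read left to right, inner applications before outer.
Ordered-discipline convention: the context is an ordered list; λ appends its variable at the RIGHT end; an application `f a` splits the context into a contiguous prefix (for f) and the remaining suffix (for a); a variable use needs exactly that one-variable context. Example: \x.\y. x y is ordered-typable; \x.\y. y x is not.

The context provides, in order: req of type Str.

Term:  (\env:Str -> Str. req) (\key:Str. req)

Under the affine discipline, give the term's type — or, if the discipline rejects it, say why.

not well-typed under affine — repeated use of req ×2
counts: req=2, env [bound]=0, key [bound]=0
use order (left to right): req, req
typing: well-typed at Str
across the five disciplines: ordered ✗ · linear ✗ · affine ✗ · relevant ✗ · unrestricted ✓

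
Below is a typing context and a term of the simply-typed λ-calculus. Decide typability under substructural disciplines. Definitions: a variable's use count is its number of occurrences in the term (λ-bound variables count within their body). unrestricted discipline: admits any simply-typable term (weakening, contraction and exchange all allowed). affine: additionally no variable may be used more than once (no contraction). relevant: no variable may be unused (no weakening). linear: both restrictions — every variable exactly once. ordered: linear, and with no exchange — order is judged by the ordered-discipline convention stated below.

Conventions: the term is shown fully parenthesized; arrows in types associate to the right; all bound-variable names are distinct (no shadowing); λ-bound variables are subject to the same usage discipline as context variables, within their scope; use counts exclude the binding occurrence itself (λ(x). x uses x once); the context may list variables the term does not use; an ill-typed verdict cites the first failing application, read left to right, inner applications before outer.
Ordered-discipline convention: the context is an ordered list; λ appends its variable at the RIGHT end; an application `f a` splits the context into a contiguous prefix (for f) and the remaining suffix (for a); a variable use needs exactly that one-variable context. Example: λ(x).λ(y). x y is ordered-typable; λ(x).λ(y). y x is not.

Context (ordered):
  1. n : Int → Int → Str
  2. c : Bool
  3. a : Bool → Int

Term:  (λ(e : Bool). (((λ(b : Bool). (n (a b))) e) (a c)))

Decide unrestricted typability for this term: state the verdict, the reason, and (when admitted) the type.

yes — type-checks (Bool → Str) and nothing is barred; term : Bool → Str
counts: n: 1; c: 1; a: 2; e (λ-bound): 1; b (λ-bound): 1
uses in reading order: n, a, b, e, a, c
typing: the term checks, with type Bool → Str
all disciplines: ordered ✗ | linear ✗ | affine ✗ | relevant ✓ | unrestricted ✓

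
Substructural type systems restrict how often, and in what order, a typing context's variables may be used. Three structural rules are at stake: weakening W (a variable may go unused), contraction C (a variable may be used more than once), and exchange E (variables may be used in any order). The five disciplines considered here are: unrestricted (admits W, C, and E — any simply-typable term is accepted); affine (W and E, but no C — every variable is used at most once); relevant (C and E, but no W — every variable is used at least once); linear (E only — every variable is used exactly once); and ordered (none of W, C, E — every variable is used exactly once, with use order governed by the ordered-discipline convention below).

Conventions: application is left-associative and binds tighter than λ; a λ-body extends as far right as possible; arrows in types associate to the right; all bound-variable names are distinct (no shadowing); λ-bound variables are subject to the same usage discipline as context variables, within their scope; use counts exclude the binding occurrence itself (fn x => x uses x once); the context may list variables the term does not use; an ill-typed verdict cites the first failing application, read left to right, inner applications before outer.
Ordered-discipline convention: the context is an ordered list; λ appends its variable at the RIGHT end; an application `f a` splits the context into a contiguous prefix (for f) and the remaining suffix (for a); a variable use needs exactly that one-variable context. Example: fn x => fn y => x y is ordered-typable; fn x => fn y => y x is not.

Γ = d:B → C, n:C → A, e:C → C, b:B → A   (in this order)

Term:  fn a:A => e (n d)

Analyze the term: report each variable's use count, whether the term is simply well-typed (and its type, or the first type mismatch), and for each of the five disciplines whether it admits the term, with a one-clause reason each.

usage: d=1; n=1; e=1; b=0; a (λ-bound)=0
left-to-right use order: e, n, d
typing: ill-typed: an argument B → C mismatches the expected C
ordered: ✗ — the type mismatch rejects it
linear: ✗ — not simply typable
affine: ✗ — fails simple typing
relevant: ✗ — a type mismatch blocks all five
unrestricted: ✗ — the type mismatch rejects it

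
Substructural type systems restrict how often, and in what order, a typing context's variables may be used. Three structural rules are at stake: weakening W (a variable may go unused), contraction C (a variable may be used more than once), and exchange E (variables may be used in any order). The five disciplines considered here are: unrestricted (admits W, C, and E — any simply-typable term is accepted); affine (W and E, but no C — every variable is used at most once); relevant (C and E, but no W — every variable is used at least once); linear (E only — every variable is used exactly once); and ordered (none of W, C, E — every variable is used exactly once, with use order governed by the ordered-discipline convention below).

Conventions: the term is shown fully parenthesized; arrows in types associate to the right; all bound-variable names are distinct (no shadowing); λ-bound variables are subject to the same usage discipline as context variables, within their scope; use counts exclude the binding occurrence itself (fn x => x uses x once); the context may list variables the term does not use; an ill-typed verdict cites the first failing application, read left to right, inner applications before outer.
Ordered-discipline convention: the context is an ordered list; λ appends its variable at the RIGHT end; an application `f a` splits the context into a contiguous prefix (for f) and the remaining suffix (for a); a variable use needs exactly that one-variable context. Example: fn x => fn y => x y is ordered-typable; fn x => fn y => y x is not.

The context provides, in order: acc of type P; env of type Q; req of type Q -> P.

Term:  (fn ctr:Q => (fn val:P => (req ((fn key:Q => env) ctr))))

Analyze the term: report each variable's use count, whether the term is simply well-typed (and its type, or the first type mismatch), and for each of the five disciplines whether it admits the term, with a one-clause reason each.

usage: acc=0; env=1; req=1; ctr (bound)=1; val (bound)=0; key (bound)=0
order of uses: req, env, ctr
typing: well-typed at Q -> P -> P
ordered: ✗ — needs weakening: acc, val, key unused
linear: ✗ — needs weakening: acc, val, key unused
affine: ✓ — at most one use each (acc, env, req, ctr, val, key)
relevant: ✗ — needs weakening: acc, val, key unused
unrestricted: ✓ — simply typable at Q -> P -> P; W, C, E all held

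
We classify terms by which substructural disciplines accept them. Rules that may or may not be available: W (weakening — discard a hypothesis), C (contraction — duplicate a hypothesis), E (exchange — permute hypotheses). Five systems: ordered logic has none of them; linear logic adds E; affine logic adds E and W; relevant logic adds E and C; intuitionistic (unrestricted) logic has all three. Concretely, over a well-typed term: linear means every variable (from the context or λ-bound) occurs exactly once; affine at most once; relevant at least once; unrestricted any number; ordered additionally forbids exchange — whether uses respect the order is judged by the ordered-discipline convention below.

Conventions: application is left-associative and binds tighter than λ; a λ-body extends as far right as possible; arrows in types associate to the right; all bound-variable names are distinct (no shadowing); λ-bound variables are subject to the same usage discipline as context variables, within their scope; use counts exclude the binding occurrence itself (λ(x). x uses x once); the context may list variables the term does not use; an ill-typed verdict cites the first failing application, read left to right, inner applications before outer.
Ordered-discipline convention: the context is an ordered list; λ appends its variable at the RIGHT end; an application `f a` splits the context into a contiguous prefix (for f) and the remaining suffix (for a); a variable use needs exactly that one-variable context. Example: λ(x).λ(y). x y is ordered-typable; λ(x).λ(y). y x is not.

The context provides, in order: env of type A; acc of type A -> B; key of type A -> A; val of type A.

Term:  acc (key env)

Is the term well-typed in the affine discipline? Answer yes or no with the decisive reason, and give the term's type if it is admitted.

yes — env, acc, key, val: no repeats, contraction unneeded; term : B
variable uses: env ×1; acc ×1; key ×1; val ×0
order of uses: acc, key, env
typing: ✓ — B
all disciplines: ordered ✗ · linear ✗ · affine ✓ · relevant ✗ · unrestricted ✓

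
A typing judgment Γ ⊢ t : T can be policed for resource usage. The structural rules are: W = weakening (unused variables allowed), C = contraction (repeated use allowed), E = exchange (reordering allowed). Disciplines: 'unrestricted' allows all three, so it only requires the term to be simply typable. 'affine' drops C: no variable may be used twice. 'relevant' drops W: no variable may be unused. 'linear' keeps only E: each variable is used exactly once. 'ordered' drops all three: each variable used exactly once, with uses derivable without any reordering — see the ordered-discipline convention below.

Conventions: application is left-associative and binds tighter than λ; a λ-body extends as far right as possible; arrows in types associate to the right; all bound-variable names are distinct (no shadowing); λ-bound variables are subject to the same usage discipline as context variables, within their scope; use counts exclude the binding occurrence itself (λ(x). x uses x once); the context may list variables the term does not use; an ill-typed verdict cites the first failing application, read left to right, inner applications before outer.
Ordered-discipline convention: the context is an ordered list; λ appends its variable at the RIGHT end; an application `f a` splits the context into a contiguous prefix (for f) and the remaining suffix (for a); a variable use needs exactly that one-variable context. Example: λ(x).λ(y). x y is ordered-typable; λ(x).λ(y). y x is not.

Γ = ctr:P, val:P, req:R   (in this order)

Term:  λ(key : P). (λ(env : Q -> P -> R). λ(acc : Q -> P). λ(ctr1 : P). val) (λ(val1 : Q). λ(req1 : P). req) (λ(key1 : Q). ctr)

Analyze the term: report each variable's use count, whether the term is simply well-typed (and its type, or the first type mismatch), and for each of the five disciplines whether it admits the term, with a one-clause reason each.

usage: ctr: 1; val: 1; req: 1; key [bound]: 0; env [bound]: 0; acc [bound]: 0; ctr1 [bound]: 0; val1 [bound]: 0; req1 [bound]: 0; key1 [bound]: 0
left-to-right use order: val, req, ctr
typing: well-typed at P -> P -> P
ordered: ✗, key, env, acc, ctr1, val1, req1, key1 left unused
linear: ✗, key, env, acc, ctr1, val1, req1, key1 left unused
affine: ✓, ctr, val, req, key, env, acc, ctr1, val1, req1, key1: no repeats, contraction unneeded
relevant: ✗, key, env, acc, ctr1, val1, req1, key1 left unused
unrestricted: ✓, type-checks (P -> P -> P) and nothing is barred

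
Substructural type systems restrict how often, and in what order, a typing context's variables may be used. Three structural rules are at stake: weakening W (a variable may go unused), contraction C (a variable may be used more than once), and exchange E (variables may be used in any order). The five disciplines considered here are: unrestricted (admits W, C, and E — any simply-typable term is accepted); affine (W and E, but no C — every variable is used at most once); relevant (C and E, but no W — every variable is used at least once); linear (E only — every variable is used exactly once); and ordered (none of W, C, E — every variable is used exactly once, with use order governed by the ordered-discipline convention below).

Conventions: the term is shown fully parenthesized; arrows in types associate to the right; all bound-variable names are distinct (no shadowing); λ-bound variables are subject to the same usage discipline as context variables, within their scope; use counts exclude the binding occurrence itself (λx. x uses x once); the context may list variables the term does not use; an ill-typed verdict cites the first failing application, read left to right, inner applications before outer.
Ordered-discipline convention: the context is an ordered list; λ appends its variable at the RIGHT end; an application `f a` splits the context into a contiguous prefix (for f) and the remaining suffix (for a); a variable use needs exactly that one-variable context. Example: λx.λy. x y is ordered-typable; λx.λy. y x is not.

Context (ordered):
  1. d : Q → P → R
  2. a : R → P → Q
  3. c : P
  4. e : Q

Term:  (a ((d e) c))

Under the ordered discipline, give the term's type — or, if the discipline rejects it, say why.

not well-typed under ordered — needs exchange: uses follow a, d, e, c
counts: d: 1, a: 1, c: 1, e: 1
use order (left to right): a, d, e, c
typing: well-typed at P → Q
all disciplines: ordered ✗, linear ✓, affine ✓, relevant ✓, unrestricted ✓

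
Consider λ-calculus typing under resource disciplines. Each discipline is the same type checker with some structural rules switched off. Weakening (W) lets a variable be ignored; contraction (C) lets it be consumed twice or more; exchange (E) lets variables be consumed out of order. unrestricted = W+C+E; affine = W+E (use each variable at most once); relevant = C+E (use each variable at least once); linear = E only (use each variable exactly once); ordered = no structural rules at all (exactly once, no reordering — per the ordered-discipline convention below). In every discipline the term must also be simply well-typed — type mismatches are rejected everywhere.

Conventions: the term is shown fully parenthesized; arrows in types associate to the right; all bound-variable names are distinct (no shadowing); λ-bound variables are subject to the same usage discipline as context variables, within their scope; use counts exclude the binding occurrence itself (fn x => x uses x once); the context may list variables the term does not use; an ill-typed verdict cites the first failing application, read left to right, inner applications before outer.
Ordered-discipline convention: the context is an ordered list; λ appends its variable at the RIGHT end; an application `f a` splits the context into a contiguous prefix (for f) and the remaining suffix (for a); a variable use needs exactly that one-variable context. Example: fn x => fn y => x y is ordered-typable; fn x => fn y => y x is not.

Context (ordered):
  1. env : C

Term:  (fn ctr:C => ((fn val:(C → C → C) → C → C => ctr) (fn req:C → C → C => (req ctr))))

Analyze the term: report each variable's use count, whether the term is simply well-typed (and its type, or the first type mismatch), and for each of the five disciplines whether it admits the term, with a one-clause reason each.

use counts: env ×0; ctr [bound] ×2; val [bound] ×0; req [bound] ×1
left-to-right use order: ctr, req, ctr
typing: well-typed — term : C → C
ordered ✗ (repeated use of ctr ×2; needs weakening: env, val unused)
linear ✗ (repeated use of ctr ×2; needs weakening: env, val unused)
affine ✗ (repeated use of ctr ×2)
relevant ✗ (needs weakening: env, val unused)
unrestricted ✓ (type-checks (C → C) and nothing is barred)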